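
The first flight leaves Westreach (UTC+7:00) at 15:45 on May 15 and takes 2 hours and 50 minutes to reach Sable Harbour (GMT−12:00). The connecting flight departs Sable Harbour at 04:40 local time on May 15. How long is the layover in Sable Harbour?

5 hours 5 minutes

Convert departure to UTC: 15:45 − 7:00 = 08:45 UTC on May 15.
Add 2 hours 50 minutes flight time → 11:35 UTC.
Sable Harbour is UTC−12:00, so local arrival = 11:35 − 12:00 = 23:35 on May 14.
Layover = 04:40 − 23:35 (+1 day) = 5 hours 5 minutes.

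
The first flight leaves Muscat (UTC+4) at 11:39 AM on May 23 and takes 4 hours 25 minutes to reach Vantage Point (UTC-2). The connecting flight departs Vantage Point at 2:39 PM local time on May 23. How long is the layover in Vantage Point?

4 hours 35 minutes

Convert departure to UTC: 11:39 AM − 4:00 = 7:39 AM UTC on May 23.
Add 4 hours 25 minutes flight time → 12:04 PM UTC.
Vantage Point is UTC−2:00, so local arrival = 12:04 PM − 2:00 = 10:04 AM on May 23.
Layover = 2:39 PM − 10:04 AM = 4 hours 35 minutes.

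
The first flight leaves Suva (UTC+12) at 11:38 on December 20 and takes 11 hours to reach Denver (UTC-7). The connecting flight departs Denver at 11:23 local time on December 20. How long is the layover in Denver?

7 hours 45 minutes

Convert departure to UTC: 11:38 − 12:00 = 23:38 UTC on Dec 19.
Add 11 hours flight time → 10:38 UTC (Dec 20).
Denver is UTC−7:00, so local arrival = 10:38 − 7:00 = 03:38 on Dec 20.
Layover = 11:23 − 03:38 = 7 hours 45 minutes.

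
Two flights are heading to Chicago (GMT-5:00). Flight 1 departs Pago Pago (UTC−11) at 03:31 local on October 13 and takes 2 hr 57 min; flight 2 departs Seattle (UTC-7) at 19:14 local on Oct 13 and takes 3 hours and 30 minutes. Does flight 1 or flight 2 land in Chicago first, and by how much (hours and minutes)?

the first, by 12 hours 16 minutes

Flight 1 in UTC: 03:31 + 11:00 = 14:31 on Oct 13.
+2 hours and 57 minutes → arrive 17:28 UTC on Oct 13.
Flight 2 in UTC: 19:14 + 7:00 = 02:14 on Oct 14.
+3 hours and 30 minutes → arrive 05:44 UTC on Oct 14.
Flight 1 lands earlier by 12 hours 16 minutes.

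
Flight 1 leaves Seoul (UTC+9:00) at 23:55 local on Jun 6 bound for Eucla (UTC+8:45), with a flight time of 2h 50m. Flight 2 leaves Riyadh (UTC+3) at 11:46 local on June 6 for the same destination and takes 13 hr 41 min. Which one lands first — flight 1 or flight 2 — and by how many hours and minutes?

the first, by 4 hours 42 minutes

Flight 1 in UTC: 23:55 − 9:00 = 14:55 on Jun 6.
+2 hours 50 minutes → arrive 17:45 UTC on Jun 6.
Flight 2 in UTC: 11:46 − 3:00 = 08:46 on Jun 6.
+13 hours 41 minutes → arrive 22:27 UTC on Jun 6.
Flight 1 lands earlier by 4 hours 42 minutes.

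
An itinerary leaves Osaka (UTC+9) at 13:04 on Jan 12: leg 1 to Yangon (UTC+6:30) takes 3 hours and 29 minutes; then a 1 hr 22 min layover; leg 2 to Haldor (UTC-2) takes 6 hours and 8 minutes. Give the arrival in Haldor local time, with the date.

13:03 on January 12

Convert departure to UTC: 13:04 − 9:00 = 04:04 UTC on Jan 12.
Add 3 hours and 29 minutes leg 1 → 07:33 UTC.
Add 1 hour 22 minutes layover in Yangon → 08:55 UTC.
Add 6 hours 8 minutes leg 2 → 15:03 UTC.
Haldor is UTC−2:00, so local arrival = 15:03 − 2:00 = 13:03 on Jan 12.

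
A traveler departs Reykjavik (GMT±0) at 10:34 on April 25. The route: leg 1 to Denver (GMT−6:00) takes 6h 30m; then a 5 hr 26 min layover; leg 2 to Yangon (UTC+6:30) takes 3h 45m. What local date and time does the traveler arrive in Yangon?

08:45 on April 26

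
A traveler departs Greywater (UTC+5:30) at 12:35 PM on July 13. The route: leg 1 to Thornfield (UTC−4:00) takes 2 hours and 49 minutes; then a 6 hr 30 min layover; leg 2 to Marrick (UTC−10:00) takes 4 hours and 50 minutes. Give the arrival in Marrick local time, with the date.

Convert departure to UTC: 12:35 PM − 5:30 = 7:05 AM UTC on Jul 13.
Add 2 hours 49 minutes leg 1 → 9:54 AM UTC.
Add 6 hours and 30 minutes layover in Thornfield → 4:24 PM UTC.
Add 4 hours 50 minutes leg 2 → 9:14 PM UTC.
Marrick is UTC−10:00, so local arrival = 9:14 PM − 10:00 = 11:14 AM on Jul 13.

11:14 AM on July 13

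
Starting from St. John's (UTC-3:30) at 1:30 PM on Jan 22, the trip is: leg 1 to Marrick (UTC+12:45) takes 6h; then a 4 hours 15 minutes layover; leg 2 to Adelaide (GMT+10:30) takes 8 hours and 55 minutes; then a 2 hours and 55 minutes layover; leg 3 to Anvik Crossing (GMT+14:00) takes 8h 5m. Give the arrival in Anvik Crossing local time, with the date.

Convert departure to UTC: 1:30 PM + 3:30 = 5:00 PM UTC on Jan 22.
Add 6 hours leg 1 → 11:00 PM UTC.
Add 4 hours 15 minutes layover in Marrick → 3:15 AM UTC (Jan 23).
Add 8 hours and 55 minutes leg 2 → 12:10 PM UTC.
Add 2 hours 55 minutes layover in Adelaide → 3:05 PM UTC.
Add 8 hours and 5 minutes leg 3 → 11:10 PM UTC.
Anvik Crossing is UTC+14:00, so local arrival = 11:10 PM + 14:00 = 1:10 PM on Jan 24.

1:10 PM on Jan 24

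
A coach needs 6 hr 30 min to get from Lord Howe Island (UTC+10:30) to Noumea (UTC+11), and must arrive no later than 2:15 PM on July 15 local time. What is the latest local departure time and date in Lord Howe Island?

Target arrival in UTC: 2:15 PM − 11:00 = 3:15 AM on Jul 15.
Subtract 6 hours and 30 minutes → departure 8:45 PM UTC on Jul 14.
Lord Howe Island is UTC+10:30: 8:45 PM + 10:30 = 7:15 AM on Jul 15.

7:15 AM on July 15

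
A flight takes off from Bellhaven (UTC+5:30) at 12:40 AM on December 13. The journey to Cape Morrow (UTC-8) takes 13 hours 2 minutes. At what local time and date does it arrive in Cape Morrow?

12:12 AM on Dec 13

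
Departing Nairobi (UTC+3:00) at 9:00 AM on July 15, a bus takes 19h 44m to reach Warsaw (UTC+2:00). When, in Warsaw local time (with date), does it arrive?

Convert departure to UTC: 9:00 AM − 3:00 = 6:00 AM UTC on Jul 15.
Add 19 hours 44 minutes travel time → 1:44 AM UTC (Jul 16).
Warsaw is UTC+2:00, so local arrival = 1:44 AM + 2:00 = 3:44 AM on Jul 16.

3:44 AM on July 16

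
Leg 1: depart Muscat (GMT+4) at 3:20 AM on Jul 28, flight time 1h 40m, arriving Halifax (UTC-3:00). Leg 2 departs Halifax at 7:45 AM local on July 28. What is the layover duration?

Convert departure to UTC: 3:20 AM − 4:00 = 11:20 PM UTC on Jul 27.
Add 1 hour and 40 minutes flight time → 1:00 AM UTC (Jul 28).
Halifax is UTC−3:00, so local arrival = 1:00 AM − 3:00 = 10:00 PM on Jul 27.
Layover = 7:45 AM − 10:00 PM (+1 day) = 9 hours 45 minutes.

9 hours 45 minutes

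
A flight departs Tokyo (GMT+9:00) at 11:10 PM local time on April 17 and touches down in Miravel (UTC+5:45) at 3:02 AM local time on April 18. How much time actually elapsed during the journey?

7 hours 7 minutes

Departure in UTC: 11:10 PM − 9:00 = 2:10 PM on Apr 17.
Arrival in UTC: 3:02 AM − 5:45 = 9:17 PM on Apr 17.
Elapsed = 9:17 PM − 2:10 PM = 7 hours 7 minutes.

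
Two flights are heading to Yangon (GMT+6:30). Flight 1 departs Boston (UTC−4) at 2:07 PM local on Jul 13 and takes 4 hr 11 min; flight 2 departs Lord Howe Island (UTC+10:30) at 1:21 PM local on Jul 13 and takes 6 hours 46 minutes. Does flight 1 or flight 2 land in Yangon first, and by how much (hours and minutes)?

Flight 1 in UTC: 2:07 PM + 4:00 = 6:07 PM on Jul 13.
+4 hours 11 minutes → arrive 10:18 PM UTC on Jul 13.
Flight 2 in UTC: 1:21 PM − 10:30 = 2:51 AM on Jul 13.
+6 hours 46 minutes → arrive 9:37 AM UTC on Jul 13.
Flight 2 lands earlier by 12 hours 41 minutes.

the second, by 12 hours 41 minutes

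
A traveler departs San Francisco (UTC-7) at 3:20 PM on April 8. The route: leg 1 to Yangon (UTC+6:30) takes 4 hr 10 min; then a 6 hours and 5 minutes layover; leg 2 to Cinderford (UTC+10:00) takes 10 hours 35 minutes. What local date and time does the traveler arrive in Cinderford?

Convert departure to UTC: 3:20 PM + 7:00 = 10:20 PM UTC on Apr 8.
Add 4 hours 10 minutes leg 1 → 2:30 AM UTC (Apr 9).
Add 6 hours and 5 minutes layover in Yangon → 8:35 AM UTC.
Add 10 hours and 35 minutes leg 2 → 7:10 PM UTC.
Cinderford is UTC+10:00, so local arrival = 7:10 PM + 10:00 = 5:10 AM on Apr 10.

5:10 AM on Apr 10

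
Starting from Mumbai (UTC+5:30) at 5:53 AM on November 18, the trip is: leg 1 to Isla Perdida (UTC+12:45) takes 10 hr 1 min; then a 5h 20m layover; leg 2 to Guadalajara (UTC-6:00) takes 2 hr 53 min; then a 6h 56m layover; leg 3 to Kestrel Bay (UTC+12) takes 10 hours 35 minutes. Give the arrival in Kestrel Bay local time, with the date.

12:08 AM on November 20

Convert departure to UTC: 5:53 AM − 5:30 = 12:23 AM UTC on Nov 18.
Add 10 hours 1 minute leg 1 → 10:24 AM UTC.
Add 5 hours and 20 minutes layover in Isla Perdida → 3:44 PM UTC.
Add 2 hours and 53 minutes leg 2 → 6:37 PM UTC.
Add 6 hours and 56 minutes layover in Guadalajara → 1:33 AM UTC (Nov 19).
Add 10 hours 35 minutes leg 3 → 12:08 PM UTC.
Kestrel Bay is UTC+12:00, so local arrival = 12:08 PM + 12:00 = 12:08 AM on Nov 20.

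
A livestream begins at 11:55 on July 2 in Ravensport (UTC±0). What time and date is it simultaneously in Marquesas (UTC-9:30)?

Ravensport is UTC+0 so that is 11:55 UTC.
Marquesas is UTC−9:30: 11:55 − 9:30 = 02:25 on Jul 2.

02:25 on July 2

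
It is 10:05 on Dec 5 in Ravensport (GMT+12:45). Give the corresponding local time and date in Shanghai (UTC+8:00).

05:20 on December 5

In UTC: 10:05 − 12:45 = 21:20 on Dec 4.
Shanghai is UTC+8:00: 21:20 + 8:00 = 05:20 on Dec 5.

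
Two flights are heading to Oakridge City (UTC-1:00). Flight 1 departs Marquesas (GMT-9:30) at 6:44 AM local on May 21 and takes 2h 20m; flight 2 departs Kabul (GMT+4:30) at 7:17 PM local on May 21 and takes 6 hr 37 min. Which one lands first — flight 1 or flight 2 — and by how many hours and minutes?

the first, by 2 hours 50 minutes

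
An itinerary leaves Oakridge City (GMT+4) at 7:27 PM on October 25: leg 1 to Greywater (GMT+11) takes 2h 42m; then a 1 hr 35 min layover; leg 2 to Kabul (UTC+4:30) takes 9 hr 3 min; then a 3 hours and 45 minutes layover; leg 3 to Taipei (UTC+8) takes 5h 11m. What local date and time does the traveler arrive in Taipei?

9:43 PM on October 26

Convert departure to UTC: 7:27 PM − 4:00 = 3:27 PM UTC on Oct 25.
Add 2 hours 42 minutes leg 1 → 6:09 PM UTC.
Add 1 hour and 35 minutes layover in Greywater → 7:44 PM UTC.
Add 9 hours 3 minutes leg 2 → 4:47 AM UTC (Oct 26).
Add 3 hours and 45 minutes layover in Kabul → 8:32 AM UTC.
Add 5 hours and 11 minutes leg 3 → 1:43 PM UTC.
Taipei is UTC+8:00, so local arrival = 1:43 PM + 8:00 = 9:43 PM on Oct 26.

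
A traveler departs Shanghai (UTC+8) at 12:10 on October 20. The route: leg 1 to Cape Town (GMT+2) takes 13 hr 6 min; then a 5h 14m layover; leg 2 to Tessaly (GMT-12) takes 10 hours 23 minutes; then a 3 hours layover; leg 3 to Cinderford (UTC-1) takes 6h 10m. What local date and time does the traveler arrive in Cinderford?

17:03 on Oct 21

Convert departure to UTC: 12:10 − 8:00 = 04:10 UTC on Oct 20.
Add 13 hours 6 minutes leg 1 → 17:16 UTC.
Add 5 hours 14 minutes layover in Cape Town → 22:30 UTC.
Add 10 hours 23 minutes leg 2 → 08:53 UTC (Oct 21).
Add 3 hours layover in Tessaly → 11:53 UTC.
Add 6 hours 10 minutes leg 3 → 18:03 UTC.
Cinderford is UTC−1:00, so local arrival = 18:03 − 1:00 = 17:03 on Oct 21.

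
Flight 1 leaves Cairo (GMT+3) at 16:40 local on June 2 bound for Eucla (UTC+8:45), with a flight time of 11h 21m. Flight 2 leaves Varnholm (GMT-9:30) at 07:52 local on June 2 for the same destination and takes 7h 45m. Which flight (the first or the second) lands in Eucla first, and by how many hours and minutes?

Flight 1 in UTC: 16:40 − 3:00 = 13:40 on Jun 2.
+11 hours and 21 minutes → arrive 01:01 UTC on Jun 3.
Flight 2 in UTC: 07:52 + 9:30 = 17:22 on Jun 2.
+7 hours 45 minutes → arrive 01:07 UTC on Jun 3.
Flight 1 lands earlier by 6 minutes.

the first, by 6 minutes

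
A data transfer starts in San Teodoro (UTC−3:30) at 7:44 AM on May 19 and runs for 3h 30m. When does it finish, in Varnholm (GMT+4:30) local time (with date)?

7:14 PM on May 19

Convert start to UTC: 7:44 AM + 3:30 = 11:14 AM UTC on May 19.
Add 3 hours and 30 minutes duration → 2:44 PM UTC.
Varnholm is UTC+4:30, so local end time = 2:44 PM + 4:30 = 7:14 PM on May 19.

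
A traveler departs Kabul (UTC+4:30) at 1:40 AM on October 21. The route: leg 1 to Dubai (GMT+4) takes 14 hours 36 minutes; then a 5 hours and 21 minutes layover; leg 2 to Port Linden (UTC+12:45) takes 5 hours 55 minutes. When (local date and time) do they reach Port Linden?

Convert departure to UTC: 1:40 AM − 4:30 = 9:10 PM UTC on Oct 20.
Add 14 hours and 36 minutes leg 1 → 11:46 AM UTC (Oct 21).
Add 5 hours 21 minutes layover in Dubai → 5:07 PM UTC.
Add 5 hours 55 minutes leg 2 → 11:02 PM UTC.
Port Linden is UTC+12:45, so local arrival = 11:02 PM + 12:45 = 11:47 AM on Oct 22.

11:47 AM on Oct 22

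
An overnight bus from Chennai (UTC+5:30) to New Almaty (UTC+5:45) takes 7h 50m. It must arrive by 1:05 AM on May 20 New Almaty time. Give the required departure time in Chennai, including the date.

Target arrival in UTC: 1:05 AM − 5:45 = 7:20 PM on May 19.
Subtract 7 hours 50 minutes → departure 11:30 AM UTC on May 19.
Chennai is UTC+5:30: 11:30 AM + 5:30 = 5:00 PM on May 19.

5:00 PM on May 19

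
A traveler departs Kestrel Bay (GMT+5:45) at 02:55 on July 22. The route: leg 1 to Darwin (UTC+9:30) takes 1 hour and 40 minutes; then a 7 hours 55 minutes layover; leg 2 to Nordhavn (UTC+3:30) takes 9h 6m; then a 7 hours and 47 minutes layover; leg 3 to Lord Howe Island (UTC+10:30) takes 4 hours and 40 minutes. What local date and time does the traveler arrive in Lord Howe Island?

14:48 on July 23

Convert departure to UTC: 02:55 − 5:45 = 21:10 UTC on Jul 21.
Add 1 hour 40 minutes leg 1 → 22:50 UTC.
Add 7 hours 55 minutes layover in Darwin → 06:45 UTC (Jul 22).
Add 9 hours 6 minutes leg 2 → 15:51 UTC.
Add 7 hours and 47 minutes layover in Nordhavn → 23:38 UTC.
Add 4 hours 40 minutes leg 3 → 04:18 UTC (Jul 23).
Lord Howe Island is UTC+10:30, so local arrival = 04:18 + 10:30 = 14:48 on Jul 23.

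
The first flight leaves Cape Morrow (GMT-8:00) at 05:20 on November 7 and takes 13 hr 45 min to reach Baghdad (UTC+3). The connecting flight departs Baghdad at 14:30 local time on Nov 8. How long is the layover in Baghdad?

8 hours 25 minutes

Convert departure to UTC: 05:20 + 8:00 = 13:20 UTC on Nov 7.
Add 13 hours and 45 minutes flight time → 03:05 UTC (Nov 8).
Baghdad is UTC+3:00, so local arrival = 03:05 + 3:00 = 06:05 on Nov 8.
Layover = 14:30 − 06:05 = 8 hours 25 minutes.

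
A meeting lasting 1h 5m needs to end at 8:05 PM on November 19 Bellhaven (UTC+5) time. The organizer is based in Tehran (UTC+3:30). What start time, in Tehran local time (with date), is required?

5:30 PM on Nov 19

Target end time in UTC: 8:05 PM − 5:00 = 3:05 PM on Nov 19.
Subtract 1 hour 5 minutes → start 2:00 PM UTC on Nov 19.
Tehran is UTC+3:30: 2:00 PM + 3:30 = 5:30 PM on Nov 19.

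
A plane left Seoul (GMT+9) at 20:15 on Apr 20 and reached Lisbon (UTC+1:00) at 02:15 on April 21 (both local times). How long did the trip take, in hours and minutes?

14 hours

Departure in UTC: 20:15 − 9:00 = 11:15 on Apr 20.
Arrival in UTC: 02:15 − 1:00 = 01:15 on Apr 21.
Elapsed = 01:15 − 11:15 (+1 day) = 14 hours.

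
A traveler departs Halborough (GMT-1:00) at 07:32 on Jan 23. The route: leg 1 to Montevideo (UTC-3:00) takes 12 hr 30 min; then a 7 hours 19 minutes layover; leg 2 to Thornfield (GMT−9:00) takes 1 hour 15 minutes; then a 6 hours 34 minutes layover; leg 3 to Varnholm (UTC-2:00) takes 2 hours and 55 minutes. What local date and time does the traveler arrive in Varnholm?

Convert departure to UTC: 07:32 + 1:00 = 08:32 UTC on Jan 23.
Add 12 hours 30 minutes leg 1 → 21:02 UTC.
Add 7 hours 19 minutes layover in Montevideo → 04:21 UTC (Jan 24).
Add 1 hour 15 minutes leg 2 → 05:36 UTC.
Add 6 hours and 34 minutes layover in Thornfield → 12:10 UTC.
Add 2 hours and 55 minutes leg 3 → 15:05 UTC.
Varnholm is UTC−2:00, so local arrival = 15:05 − 2:00 = 13:05 on Jan 24.

13:05 on January 24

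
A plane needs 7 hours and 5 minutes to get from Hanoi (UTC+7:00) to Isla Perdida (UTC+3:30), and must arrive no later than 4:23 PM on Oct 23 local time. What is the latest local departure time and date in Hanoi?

12:48 PM on October 23

Target arrival in UTC: 4:23 PM − 3:30 = 12:53 PM on Oct 23.
Subtract 7 hours and 5 minutes → departure 5:48 AM UTC on Oct 23.
Hanoi is UTC+7:00: 5:48 AM + 7:00 = 12:48 PM on Oct 23.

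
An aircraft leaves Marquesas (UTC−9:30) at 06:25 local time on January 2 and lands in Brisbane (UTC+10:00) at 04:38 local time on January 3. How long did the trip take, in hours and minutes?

2 hours 43 minutes

Brisbane is 19:30 ahead of Marquesas.
Clock-face elapsed time (ignoring zones) is 22 hours 13 minutes.
Actual elapsed = 22 hours 13 minutes − 19:30 = 2 hours 43 minutes.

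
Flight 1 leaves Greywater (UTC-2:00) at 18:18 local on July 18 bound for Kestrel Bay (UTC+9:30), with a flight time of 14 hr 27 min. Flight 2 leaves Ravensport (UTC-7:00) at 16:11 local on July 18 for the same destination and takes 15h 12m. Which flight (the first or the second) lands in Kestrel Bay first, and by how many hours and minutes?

the first, by 3 hours 38 minutes

Flight 1 in UTC: 18:18 + 2:00 = 20:18 on Jul 18.
+14 hours 27 minutes → arrive 10:45 UTC on Jul 19.
Flight 2 in UTC: 16:11 + 7:00 = 23:11 on Jul 18.
+15 hours 12 minutes → arrive 14:23 UTC on Jul 19.
Flight 1 lands earlier by 3 hours 38 minutes.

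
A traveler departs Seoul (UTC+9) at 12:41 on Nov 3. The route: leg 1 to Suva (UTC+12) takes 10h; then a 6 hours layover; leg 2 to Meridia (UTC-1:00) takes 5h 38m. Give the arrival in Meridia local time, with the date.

Convert departure to UTC: 12:41 − 9:00 = 03:41 UTC on Nov 3.
Add 10 hours leg 1 → 13:41 UTC.
Add 6 hours layover in Suva → 19:41 UTC.
Add 5 hours 38 minutes leg 2 → 01:19 UTC (Nov 4).
Meridia is UTC−1:00, so local arrival = 01:19 − 1:00 = 00:19 on Nov 4.

00:19 on November 4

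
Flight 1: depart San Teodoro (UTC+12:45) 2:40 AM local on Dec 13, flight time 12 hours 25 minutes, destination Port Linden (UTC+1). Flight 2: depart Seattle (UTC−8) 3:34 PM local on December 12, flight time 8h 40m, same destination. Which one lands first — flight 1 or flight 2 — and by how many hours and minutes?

the first, by 5 hours 54 minutes

Flight 1 in UTC: 2:40 AM − 12:45 = 1:55 PM on Dec 12.
+12 hours 25 minutes → arrive 2:20 AM UTC on Dec 13.
Flight 2 in UTC: 3:34 PM + 8:00 = 11:34 PM on Dec 12.
+8 hours 40 minutes → arrive 8:14 AM UTC on Dec 13.
Flight 1 lands earlier by 5 hours 54 minutes.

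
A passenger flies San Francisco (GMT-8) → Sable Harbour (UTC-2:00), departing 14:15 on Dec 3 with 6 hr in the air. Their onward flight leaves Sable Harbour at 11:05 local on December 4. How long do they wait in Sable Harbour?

Convert departure to UTC: 14:15 + 8:00 = 22:15 UTC on Dec 3.
Add 6 hours flight time → 04:15 UTC (Dec 4).
Sable Harbour is UTC−2:00, so local arrival = 04:15 − 2:00 = 02:15 on Dec 4.
Layover = 11:05 − 02:15 = 8 hours 50 minutes.

8 hours 50 minutes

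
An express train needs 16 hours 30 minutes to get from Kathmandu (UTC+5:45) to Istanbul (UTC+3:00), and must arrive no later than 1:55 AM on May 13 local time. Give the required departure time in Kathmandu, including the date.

12:10 PM on May 12

Target arrival in UTC: 1:55 AM − 3:00 = 10:55 PM on May 12.
Subtract 16 hours and 30 minutes → departure 6:25 AM UTC on May 12.
Kathmandu is UTC+5:45: 6:25 AM + 5:45 = 12:10 PM on May 12.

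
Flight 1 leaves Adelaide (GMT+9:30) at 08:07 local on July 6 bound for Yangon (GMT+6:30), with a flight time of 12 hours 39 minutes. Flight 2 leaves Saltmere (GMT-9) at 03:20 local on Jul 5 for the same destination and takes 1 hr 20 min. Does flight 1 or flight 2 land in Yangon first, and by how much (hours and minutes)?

the second, by 21 hours 36 minutes

Flight 1 in UTC: 08:07 − 9:30 = 22:37 on Jul 5.
+12 hours 39 minutes → arrive 11:16 UTC on Jul 6.
Flight 2 in UTC: 03:20 + 9:00 = 12:20 on Jul 5.
+1 hour and 20 minutes → arrive 13:40 UTC on Jul 5.
Flight 2 lands earlier by 21 hours 36 minutes.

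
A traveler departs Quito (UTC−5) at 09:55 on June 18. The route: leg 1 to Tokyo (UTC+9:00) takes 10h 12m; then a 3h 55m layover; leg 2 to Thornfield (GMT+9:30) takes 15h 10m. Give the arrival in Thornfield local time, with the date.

05:42 on Jun 20

Convert departure to UTC: 09:55 + 5:00 = 14:55 UTC on Jun 18.
Add 10 hours and 12 minutes leg 1 → 01:07 UTC (Jun 19).
Add 3 hours 55 minutes layover in Tokyo → 05:02 UTC.
Add 15 hours 10 minutes leg 2 → 20:12 UTC.
Thornfield is UTC+9:30, so local arrival = 20:12 + 9:30 = 05:42 on Jun 20.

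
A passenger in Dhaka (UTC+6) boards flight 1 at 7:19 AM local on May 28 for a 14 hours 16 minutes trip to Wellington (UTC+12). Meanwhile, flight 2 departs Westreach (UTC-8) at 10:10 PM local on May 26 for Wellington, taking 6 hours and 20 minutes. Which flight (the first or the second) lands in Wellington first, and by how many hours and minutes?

Flight 1 in UTC: 7:19 AM − 6:00 = 1:19 AM on May 28.
+14 hours 16 minutes → arrive 3:35 PM UTC on May 28.
Flight 2 in UTC: 10:10 PM + 8:00 = 6:10 AM on May 27.
+6 hours 20 minutes → arrive 12:30 PM UTC on May 27.
Flight 2 lands earlier by 27 hours 5 minutes.

the second, by 27 hours 5 minutes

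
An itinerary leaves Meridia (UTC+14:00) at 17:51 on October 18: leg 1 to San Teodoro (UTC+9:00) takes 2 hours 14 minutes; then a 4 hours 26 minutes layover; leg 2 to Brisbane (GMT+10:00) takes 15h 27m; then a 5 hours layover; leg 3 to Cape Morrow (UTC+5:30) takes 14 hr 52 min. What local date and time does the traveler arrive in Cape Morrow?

03:20 on October 20

Convert departure to UTC: 17:51 − 14:00 = 03:51 UTC on Oct 18.
Add 2 hours and 14 minutes leg 1 → 06:05 UTC.
Add 4 hours 26 minutes layover in San Teodoro → 10:31 UTC.
Add 15 hours 27 minutes leg 2 → 01:58 UTC (Oct 19).
Add 5 hours layover in Brisbane → 06:58 UTC.
Add 14 hours 52 minutes leg 3 → 21:50 UTC.
Cape Morrow is UTC+5:30, so local arrival = 21:50 + 5:30 = 03:20 on Oct 20.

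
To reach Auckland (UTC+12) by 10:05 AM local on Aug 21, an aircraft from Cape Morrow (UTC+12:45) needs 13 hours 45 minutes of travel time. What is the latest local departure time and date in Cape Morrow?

9:05 PM on August 20

Target arrival in UTC: 10:05 AM − 12:00 = 10:05 PM on Aug 20.
Subtract 13 hours 45 minutes → departure 8:20 AM UTC on Aug 20.
Cape Morrow is UTC+12:45: 8:20 AM + 12:45 = 9:05 PM on Aug 20.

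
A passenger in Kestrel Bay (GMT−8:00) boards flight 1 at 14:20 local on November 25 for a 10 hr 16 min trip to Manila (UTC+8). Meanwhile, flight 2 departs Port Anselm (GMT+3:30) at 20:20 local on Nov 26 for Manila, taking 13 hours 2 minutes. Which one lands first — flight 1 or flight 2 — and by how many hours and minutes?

Flight 1 in UTC: 14:20 + 8:00 = 22:20 on Nov 25.
+10 hours 16 minutes → arrive 08:36 UTC on Nov 26.
Flight 2 in UTC: 20:20 − 3:30 = 16:50 on Nov 26.
+13 hours 2 minutes → arrive 05:52 UTC on Nov 27.
Flight 1 lands earlier by 21 hours 16 minutes.

the first, by 21 hours 16 minutes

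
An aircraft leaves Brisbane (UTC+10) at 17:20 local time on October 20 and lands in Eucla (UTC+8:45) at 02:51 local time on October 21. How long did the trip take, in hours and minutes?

Departure in UTC: 17:20 − 10:00 = 07:20 on Oct 20.
Arrival in UTC: 02:51 − 8:45 = 18:06 on Oct 20.
Elapsed = 18:06 − 07:20 = 10 hours 46 minutes.

10 hours 46 minutes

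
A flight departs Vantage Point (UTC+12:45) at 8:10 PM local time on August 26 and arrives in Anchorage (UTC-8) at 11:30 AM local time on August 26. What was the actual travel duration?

Departure in UTC: 8:10 PM − 12:45 = 7:25 AM on Aug 26.
Arrival in UTC: 11:30 AM + 8:00 = 7:30 PM on Aug 26.
Elapsed = 7:30 PM − 7:25 AM = 12 hours 5 minutes.

12 hours 5 minutes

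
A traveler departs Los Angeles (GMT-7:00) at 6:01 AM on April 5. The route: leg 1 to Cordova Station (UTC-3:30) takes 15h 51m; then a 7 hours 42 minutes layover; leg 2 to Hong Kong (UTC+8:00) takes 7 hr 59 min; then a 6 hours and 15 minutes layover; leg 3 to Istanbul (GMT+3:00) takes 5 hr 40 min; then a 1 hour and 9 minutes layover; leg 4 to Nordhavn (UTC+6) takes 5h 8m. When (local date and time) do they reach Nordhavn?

8:45 PM on Apr 7

Convert departure to UTC: 6:01 AM + 7:00 = 1:01 PM UTC on Apr 5.
Add 15 hours and 51 minutes leg 1 → 4:52 AM UTC (Apr 6).
Add 7 hours 42 minutes layover in Cordova Station → 12:34 PM UTC.
Add 7 hours and 59 minutes leg 2 → 8:33 PM UTC.
Add 6 hours 15 minutes layover in Hong Kong → 2:48 AM UTC (Apr 7).
Add 5 hours and 40 minutes leg 3 → 8:28 AM UTC.
Add 1 hour and 9 minutes layover in Istanbul → 9:37 AM UTC.
Add 5 hours and 8 minutes leg 4 → 2:45 PM UTC.
Nordhavn is UTC+6:00, so local arrival = 2:45 PM + 6:00 = 8:45 PM on Apr 7.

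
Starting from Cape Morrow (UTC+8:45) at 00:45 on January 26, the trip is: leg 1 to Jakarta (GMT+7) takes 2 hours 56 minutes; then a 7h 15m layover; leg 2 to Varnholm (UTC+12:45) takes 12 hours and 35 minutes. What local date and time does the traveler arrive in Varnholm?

03:31 on January 27

Convert departure to UTC: 00:45 − 8:45 = 16:00 UTC on Jan 25.
Add 2 hours 56 minutes leg 1 → 18:56 UTC.
Add 7 hours 15 minutes layover in Jakarta → 02:11 UTC (Jan 26).
Add 12 hours and 35 minutes leg 2 → 14:46 UTC.
Varnholm is UTC+12:45, so local arrival = 14:46 + 12:45 = 03:31 on Jan 27.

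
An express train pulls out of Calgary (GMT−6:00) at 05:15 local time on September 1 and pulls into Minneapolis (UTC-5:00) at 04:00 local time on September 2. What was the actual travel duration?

Departure in UTC: 05:15 + 6:00 = 11:15 on Sep 1.
Arrival in UTC: 04:00 + 5:00 = 09:00 on Sep 2.
Elapsed = 09:00 − 11:15 (+1 day) = 21 hours 45 minutes.

21 hours 45 minutes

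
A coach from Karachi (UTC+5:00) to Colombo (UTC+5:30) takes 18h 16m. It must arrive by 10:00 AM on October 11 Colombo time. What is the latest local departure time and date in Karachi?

3:14 PM on October 10

Target arrival in UTC: 10:00 AM − 5:30 = 4:30 AM on Oct 11.
Subtract 18 hours and 16 minutes → departure 10:14 AM UTC on Oct 10.
Karachi is UTC+5:00: 10:14 AM + 5:00 = 3:14 PM on Oct 10.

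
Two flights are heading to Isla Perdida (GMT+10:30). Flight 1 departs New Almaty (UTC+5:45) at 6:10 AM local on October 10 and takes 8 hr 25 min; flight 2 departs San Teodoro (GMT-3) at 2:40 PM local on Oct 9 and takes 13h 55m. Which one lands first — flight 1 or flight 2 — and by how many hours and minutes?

the second, by 1 hour 15 minutes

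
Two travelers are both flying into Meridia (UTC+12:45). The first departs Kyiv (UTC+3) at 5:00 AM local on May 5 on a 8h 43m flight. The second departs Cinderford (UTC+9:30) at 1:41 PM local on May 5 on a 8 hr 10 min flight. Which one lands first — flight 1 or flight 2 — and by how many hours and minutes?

Flight 1 in UTC: 5:00 AM − 3:00 = 2:00 AM on May 5.
+8 hours 43 minutes → arrive 10:43 AM UTC on May 5.
Flight 2 in UTC: 1:41 PM − 9:30 = 4:11 AM on May 5.
+8 hours and 10 minutes → arrive 12:21 PM UTC on May 5.
Flight 1 lands earlier by 1 hour 38 minutes.

the first, by 1 hour 38 minutes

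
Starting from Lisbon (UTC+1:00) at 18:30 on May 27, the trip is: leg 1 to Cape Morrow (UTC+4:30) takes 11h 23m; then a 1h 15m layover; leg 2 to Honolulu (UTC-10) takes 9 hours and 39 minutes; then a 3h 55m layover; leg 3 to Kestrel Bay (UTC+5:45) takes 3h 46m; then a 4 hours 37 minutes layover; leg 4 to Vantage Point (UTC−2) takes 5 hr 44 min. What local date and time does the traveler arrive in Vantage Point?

07:49 on May 29

Convert departure to UTC: 18:30 − 1:00 = 17:30 UTC on May 27.
Add 11 hours 23 minutes leg 1 → 04:53 UTC (May 28).
Add 1 hour 15 minutes layover in Cape Morrow → 06:08 UTC.
Add 9 hours 39 minutes leg 2 → 15:47 UTC.
Add 3 hours 55 minutes layover in Honolulu → 19:42 UTC.
Add 3 hours and 46 minutes leg 3 → 23:28 UTC.
Add 4 hours 37 minutes layover in Kestrel Bay → 04:05 UTC (May 29).
Add 5 hours and 44 minutes leg 4 → 09:49 UTC.
Vantage Point is UTC−2:00, so local arrival = 09:49 − 2:00 = 07:49 on May 29.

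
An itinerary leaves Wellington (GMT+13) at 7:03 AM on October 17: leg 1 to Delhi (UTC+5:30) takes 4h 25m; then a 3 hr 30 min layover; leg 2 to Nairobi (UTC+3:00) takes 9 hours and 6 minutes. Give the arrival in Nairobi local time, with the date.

Convert departure to UTC: 7:03 AM − 13:00 = 6:03 PM UTC on Oct 16.
Add 4 hours and 25 minutes leg 1 → 10:28 PM UTC.
Add 3 hours 30 minutes layover in Delhi → 1:58 AM UTC (Oct 17).
Add 9 hours 6 minutes leg 2 → 11:04 AM UTC.
Nairobi is UTC+3:00, so local arrival = 11:04 AM + 3:00 = 2:04 PM on Oct 17.

2:04 PM on October 17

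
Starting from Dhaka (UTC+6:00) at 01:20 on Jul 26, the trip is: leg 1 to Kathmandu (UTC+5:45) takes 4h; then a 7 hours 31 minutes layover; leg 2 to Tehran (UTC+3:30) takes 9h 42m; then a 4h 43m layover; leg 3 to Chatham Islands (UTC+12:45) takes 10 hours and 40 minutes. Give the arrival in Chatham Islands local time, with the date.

Convert departure to UTC: 01:20 − 6:00 = 19:20 UTC on Jul 25.
Add 4 hours leg 1 → 23:20 UTC.
Add 7 hours and 31 minutes layover in Kathmandu → 06:51 UTC (Jul 26).
Add 9 hours 42 minutes leg 2 → 16:33 UTC.
Add 4 hours 43 minutes layover in Tehran → 21:16 UTC.
Add 10 hours 40 minutes leg 3 → 07:56 UTC (Jul 27).
Chatham Islands is UTC+12:45, so local arrival = 07:56 + 12:45 = 20:41 on Jul 27.

20:41 on July 27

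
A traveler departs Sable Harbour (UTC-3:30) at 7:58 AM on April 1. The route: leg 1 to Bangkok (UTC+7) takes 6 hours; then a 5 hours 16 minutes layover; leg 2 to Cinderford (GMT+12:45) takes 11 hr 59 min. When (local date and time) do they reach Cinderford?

11:28 PM on April 2

Convert departure to UTC: 7:58 AM + 3:30 = 11:28 AM UTC on Apr 1.
Add 6 hours leg 1 → 5:28 PM UTC.
Add 5 hours 16 minutes layover in Bangkok → 10:44 PM UTC.
Add 11 hours 59 minutes leg 2 → 10:43 AM UTC (Apr 2).
Cinderford is UTC+12:45, so local arrival = 10:43 AM + 12:45 = 11:28 PM on Apr 2.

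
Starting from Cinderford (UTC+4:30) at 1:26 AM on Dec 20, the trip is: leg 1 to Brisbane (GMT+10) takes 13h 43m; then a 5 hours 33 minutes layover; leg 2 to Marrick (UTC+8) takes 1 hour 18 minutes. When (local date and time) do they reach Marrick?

Convert departure to UTC: 1:26 AM − 4:30 = 8:56 PM UTC on Dec 19.
Add 13 hours 43 minutes leg 1 → 10:39 AM UTC (Dec 20).
Add 5 hours 33 minutes layover in Brisbane → 4:12 PM UTC.
Add 1 hour 18 minutes leg 2 → 5:30 PM UTC.
Marrick is UTC+8:00, so local arrival = 5:30 PM + 8:00 = 1:30 AM on Dec 21.

1:30 AM on December 21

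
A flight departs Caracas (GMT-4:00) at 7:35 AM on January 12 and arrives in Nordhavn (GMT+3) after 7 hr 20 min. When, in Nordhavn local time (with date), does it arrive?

9:55 PM on Jan 12

Convert departure to UTC: 7:35 AM + 4:00 = 11:35 AM UTC on Jan 12.
Add 7 hours 20 minutes travel time → 6:55 PM UTC.
Nordhavn is UTC+3:00, so local arrival = 6:55 PM + 3:00 = 9:55 PM on Jan 12.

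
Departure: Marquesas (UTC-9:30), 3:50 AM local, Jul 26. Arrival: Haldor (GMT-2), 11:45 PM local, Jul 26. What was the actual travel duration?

12 hours 25 minutes

Departure in UTC: 3:50 AM + 9:30 = 1:20 PM on Jul 26.
Arrival in UTC: 11:45 PM + 2:00 = 1:45 AM on Jul 27.
Elapsed = 1:45 AM − 1:20 PM (+1 day) = 12 hours 25 minutes.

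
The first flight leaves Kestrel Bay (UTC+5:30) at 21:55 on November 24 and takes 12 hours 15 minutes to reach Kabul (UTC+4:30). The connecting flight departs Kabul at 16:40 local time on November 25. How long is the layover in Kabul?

7 hours 30 minutes

Convert departure to UTC: 21:55 − 5:30 = 16:25 UTC on Nov 24.
Add 12 hours 15 minutes flight time → 04:40 UTC (Nov 25).
Kabul is UTC+4:30, so local arrival = 04:40 + 4:30 = 09:10 on Nov 25.
Layover = 16:40 − 09:10 = 7 hours 30 minutes.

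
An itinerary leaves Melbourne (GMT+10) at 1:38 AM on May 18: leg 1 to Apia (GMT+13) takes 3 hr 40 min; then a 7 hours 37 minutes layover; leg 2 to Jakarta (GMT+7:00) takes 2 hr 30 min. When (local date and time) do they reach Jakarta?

12:25 PM on May 18

Convert departure to UTC: 1:38 AM − 10:00 = 3:38 PM UTC on May 17.
Add 3 hours 40 minutes leg 1 → 7:18 PM UTC.
Add 7 hours and 37 minutes layover in Apia → 2:55 AM UTC (May 18).
Add 2 hours and 30 minutes leg 2 → 5:25 AM UTC.
Jakarta is UTC+7:00, so local arrival = 5:25 AM + 7:00 = 12:25 PM on May 18.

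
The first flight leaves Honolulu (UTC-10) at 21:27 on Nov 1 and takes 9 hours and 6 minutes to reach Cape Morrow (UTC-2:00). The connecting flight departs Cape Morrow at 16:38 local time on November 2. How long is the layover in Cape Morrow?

Convert departure to UTC: 21:27 + 10:00 = 07:27 UTC on Nov 2.
Add 9 hours 6 minutes flight time → 16:33 UTC.
Cape Morrow is UTC−2:00, so local arrival = 16:33 − 2:00 = 14:33 on Nov 2.
Layover = 16:38 − 14:33 = 2 hours 5 minutes.

2 hours 5 minutes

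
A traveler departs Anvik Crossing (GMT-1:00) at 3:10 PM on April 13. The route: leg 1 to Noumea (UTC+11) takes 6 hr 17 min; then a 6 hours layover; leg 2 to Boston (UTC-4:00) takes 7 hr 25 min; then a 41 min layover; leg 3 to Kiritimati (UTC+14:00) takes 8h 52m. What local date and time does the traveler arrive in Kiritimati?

11:25 AM on April 15

Convert departure to UTC: 3:10 PM + 1:00 = 4:10 PM UTC on Apr 13.
Add 6 hours 17 minutes leg 1 → 10:27 PM UTC.
Add 6 hours layover in Noumea → 4:27 AM UTC (Apr 14).
Add 7 hours and 25 minutes leg 2 → 11:52 AM UTC.
Add 41 minutes layover in Boston → 12:33 PM UTC.
Add 8 hours 52 minutes leg 3 → 9:25 PM UTC.
Kiritimati is UTC+14:00, so local arrival = 9:25 PM + 14:00 = 11:25 AM on Apr 15.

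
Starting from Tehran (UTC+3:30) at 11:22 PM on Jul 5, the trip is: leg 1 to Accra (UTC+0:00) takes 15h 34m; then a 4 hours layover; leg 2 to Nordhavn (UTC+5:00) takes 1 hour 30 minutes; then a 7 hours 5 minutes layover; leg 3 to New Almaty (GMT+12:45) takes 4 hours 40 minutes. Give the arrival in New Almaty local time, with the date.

5:26 PM on Jul 7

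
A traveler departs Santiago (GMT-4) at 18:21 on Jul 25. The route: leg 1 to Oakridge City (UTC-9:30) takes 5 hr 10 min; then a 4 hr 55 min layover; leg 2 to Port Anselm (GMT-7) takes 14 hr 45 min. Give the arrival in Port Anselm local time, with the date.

Convert departure to UTC: 18:21 + 4:00 = 22:21 UTC on Jul 25.
Add 5 hours 10 minutes leg 1 → 03:31 UTC (Jul 26).
Add 4 hours and 55 minutes layover in Oakridge City → 08:26 UTC.
Add 14 hours and 45 minutes leg 2 → 23:11 UTC.
Port Anselm is UTC−7:00, so local arrival = 23:11 − 7:00 = 16:11 on Jul 26.

16:11 on Jul 26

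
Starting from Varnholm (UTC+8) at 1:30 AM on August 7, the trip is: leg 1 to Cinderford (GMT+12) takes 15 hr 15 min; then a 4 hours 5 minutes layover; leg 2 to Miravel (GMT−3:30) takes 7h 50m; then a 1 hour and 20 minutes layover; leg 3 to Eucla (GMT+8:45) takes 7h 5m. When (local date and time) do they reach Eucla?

Convert departure to UTC: 1:30 AM − 8:00 = 5:30 PM UTC on Aug 6.
Add 15 hours 15 minutes leg 1 → 8:45 AM UTC (Aug 7).
Add 4 hours and 5 minutes layover in Cinderford → 12:50 PM UTC.
Add 7 hours and 50 minutes leg 2 → 8:40 PM UTC.
Add 1 hour and 20 minutes layover in Miravel → 10:00 PM UTC.
Add 7 hours and 5 minutes leg 3 → 5:05 AM UTC (Aug 8).
Eucla is UTC+8:45, so local arrival = 5:05 AM + 8:45 = 1:50 PM on Aug 8.

1:50 PM on Aug 8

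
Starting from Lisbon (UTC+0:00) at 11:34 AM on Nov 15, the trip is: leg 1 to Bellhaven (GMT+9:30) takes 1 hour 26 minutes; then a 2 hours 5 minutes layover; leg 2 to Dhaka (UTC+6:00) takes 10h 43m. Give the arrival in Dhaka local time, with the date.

Lisbon is at UTC+0, so departure is already 11:34 AM UTC on Nov 15.
Add 1 hour 26 minutes leg 1 → 1:00 PM UTC.
Add 2 hours and 5 minutes layover in Bellhaven → 3:05 PM UTC.
Add 10 hours and 43 minutes leg 2 → 1:48 AM UTC (Nov 16).
Dhaka is UTC+6:00, so local arrival = 1:48 AM + 6:00 = 7:48 AM on Nov 16.

7:48 AM on November 16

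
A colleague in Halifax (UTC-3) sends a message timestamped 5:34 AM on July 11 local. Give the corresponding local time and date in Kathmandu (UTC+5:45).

In UTC: 5:34 AM + 3:00 = 8:34 AM on Jul 11.
Kathmandu is UTC+5:45: 8:34 AM + 5:45 = 2:19 PM on Jul 11.

2:19 PM on Jul 11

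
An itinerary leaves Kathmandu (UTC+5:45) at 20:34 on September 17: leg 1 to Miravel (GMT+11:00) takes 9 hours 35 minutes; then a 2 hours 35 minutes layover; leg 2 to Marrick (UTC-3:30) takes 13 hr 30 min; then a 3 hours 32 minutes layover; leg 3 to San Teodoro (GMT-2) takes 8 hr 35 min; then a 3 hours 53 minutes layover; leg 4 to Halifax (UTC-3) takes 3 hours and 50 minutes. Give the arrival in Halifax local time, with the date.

09:19 on September 19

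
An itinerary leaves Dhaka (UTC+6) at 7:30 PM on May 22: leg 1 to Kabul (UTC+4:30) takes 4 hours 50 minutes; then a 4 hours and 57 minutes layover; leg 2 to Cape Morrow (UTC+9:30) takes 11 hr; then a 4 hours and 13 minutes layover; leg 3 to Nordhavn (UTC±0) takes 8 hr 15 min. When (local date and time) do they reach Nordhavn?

10:45 PM on May 23

Convert departure to UTC: 7:30 PM − 6:00 = 1:30 PM UTC on May 22.
Add 4 hours and 50 minutes leg 1 → 6:20 PM UTC.
Add 4 hours and 57 minutes layover in Kabul → 11:17 PM UTC.
Add 11 hours leg 2 → 10:17 AM UTC (May 23).
Add 4 hours 13 minutes layover in Cape Morrow → 2:30 PM UTC.
Add 8 hours and 15 minutes leg 3 → 10:45 PM UTC.
Nordhavn is UTC+0, so local arrival is the same: 10:45 PM on May 23.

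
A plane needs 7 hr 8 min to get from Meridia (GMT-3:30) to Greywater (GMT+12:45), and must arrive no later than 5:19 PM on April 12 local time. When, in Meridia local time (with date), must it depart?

5:56 PM on April 11

Target arrival in UTC: 5:19 PM − 12:45 = 4:34 AM on Apr 12.
Subtract 7 hours 8 minutes → departure 9:26 PM UTC on Apr 11.
Meridia is UTC−3:30: 9:26 PM − 3:30 = 5:56 PM on Apr 11.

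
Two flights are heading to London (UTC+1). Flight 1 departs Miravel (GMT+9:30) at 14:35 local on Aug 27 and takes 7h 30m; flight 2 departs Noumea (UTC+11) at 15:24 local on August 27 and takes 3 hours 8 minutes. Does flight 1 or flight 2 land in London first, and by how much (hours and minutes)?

the second, by 5 hours 3 minutes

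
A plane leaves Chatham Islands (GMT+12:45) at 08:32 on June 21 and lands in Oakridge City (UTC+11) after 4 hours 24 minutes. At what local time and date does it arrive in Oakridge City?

Convert departure to UTC: 08:32 − 12:45 = 19:47 UTC on Jun 20.
Add 4 hours 24 minutes travel time → 00:11 UTC (Jun 21).
Oakridge City is UTC+11:00, so local arrival = 00:11 + 11:00 = 11:11 on Jun 21.

11:11 on June 21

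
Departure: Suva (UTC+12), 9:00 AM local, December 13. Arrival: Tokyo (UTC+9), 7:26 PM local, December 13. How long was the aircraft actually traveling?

Departure in UTC: 9:00 AM − 12:00 = 9:00 PM on Dec 12.
Arrival in UTC: 7:26 PM − 9:00 = 10:26 AM on Dec 13.
Elapsed = 10:26 AM − 9:00 PM (+1 day) = 13 hours 26 minutes.

13 hours 26 minutes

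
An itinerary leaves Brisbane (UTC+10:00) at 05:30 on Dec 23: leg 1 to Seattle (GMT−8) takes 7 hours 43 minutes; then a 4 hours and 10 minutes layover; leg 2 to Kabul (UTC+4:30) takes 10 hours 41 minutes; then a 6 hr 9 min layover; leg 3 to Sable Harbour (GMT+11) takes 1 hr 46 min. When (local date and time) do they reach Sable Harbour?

Convert departure to UTC: 05:30 − 10:00 = 19:30 UTC on Dec 22.
Add 7 hours 43 minutes leg 1 → 03:13 UTC (Dec 23).
Add 4 hours and 10 minutes layover in Seattle → 07:23 UTC.
Add 10 hours and 41 minutes leg 2 → 18:04 UTC.
Add 6 hours and 9 minutes layover in Kabul → 00:13 UTC (Dec 24).
Add 1 hour and 46 minutes leg 3 → 01:59 UTC.
Sable Harbour is UTC+11:00, so local arrival = 01:59 + 11:00 = 12:59 on Dec 24.

12:59 on December 24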